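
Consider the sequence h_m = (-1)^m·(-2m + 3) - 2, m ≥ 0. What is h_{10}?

-19

(-1)^10 = 1; -2m + 3 at m=10 is -17; so h_{10} = -19.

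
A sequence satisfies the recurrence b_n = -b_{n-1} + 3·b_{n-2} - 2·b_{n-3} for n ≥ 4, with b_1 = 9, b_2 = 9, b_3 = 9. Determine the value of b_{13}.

14814

Compute successive terms:
b_4 = 0;  b_5 = 9;  b_6 = -27;  b_7 = 54;  b_8 = -153;  b_9 = 369;  b_{10} = -936;  b_{11} = 2349;  b_{12} = -5895;  b_{13} = 14814.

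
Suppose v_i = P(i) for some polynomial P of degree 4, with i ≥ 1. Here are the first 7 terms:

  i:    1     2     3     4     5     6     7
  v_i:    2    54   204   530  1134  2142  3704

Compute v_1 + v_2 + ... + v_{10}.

36548

1st diffs: 52, 150, 326, 604, 1008, 1562.
2nd diffs: 98, 176, 278, 404, 554.
3rd diffs: 78, 102, 126, 150.
4th diffs: 24, 24, 24 (constant).
Newton forward-difference form: v_i = 2 + 52·C(i-1,1) + 98·C(i-1,2) + 78·C(i-1,3) + 24·C(i-1,4).
Continuing: 5994, 9210, 13574.
Summing i = 1..10 (10 terms) gives 36548.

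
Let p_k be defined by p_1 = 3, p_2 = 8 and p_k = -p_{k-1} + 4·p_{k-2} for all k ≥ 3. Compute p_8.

668

Step forward from the initial values:
p_3 = 4, p_4 = 28, p_5 = -12, p_6 = 124, p_7 = -172, p_8 = 668.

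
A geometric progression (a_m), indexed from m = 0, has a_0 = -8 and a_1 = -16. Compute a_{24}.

-134217728

Common ratio r = 2.
a_m = (-8)·2^(m-0).
a_{24} = (-8)·2^24 = -134217728.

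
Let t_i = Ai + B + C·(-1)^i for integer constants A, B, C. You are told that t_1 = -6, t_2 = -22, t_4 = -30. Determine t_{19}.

-78

Plug in i = 1, 2, 4: A + B - C = -6; 2A + B + C = -22; 4A + B + C = -30.
Subtracting the first from the second: A + 2C = -16.
Subtracting the second from the third: 2A = -8.
Solving: C = -6, A = -4, then B = -8.
Therefore t_{19} = -76 + (-8) + (-6)·(-1) = -78.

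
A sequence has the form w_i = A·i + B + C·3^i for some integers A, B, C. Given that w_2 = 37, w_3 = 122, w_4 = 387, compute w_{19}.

5811307242

The three given values yield: 2A + B + 9C = 37; 3A + B + 27C = 122; 4A + B + 81C = 387.
Subtracting the first from the second: A + 18C = 85.
Subtracting the second from the third: A + 54C = 265.
Solving: C = 5, A = -5, then B = 2.
So w_i = -5·i + 2 + 5·3^i; at i=19 this is 5811307242.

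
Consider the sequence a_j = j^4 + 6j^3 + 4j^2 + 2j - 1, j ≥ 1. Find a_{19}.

172956

a_{19} = 1·19^4 + 6·19^3 + 4·19^2 + 2·19 - 1 = 172956.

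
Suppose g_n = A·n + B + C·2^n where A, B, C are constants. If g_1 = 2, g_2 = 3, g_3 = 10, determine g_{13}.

24512

At n = 1, 2, 3: A + B + 2C = 2; 2A + B + 4C = 3; 3A + B + 8C = 10.
Subtracting the first from the second: A + 2C = 1.
Subtracting the second from the third: A + 4C = 7.
Solving: C = 3, A = -5, then B = 1.
So g_n = -5·n + 1 + 3·2^n; at n=13 this is 24512.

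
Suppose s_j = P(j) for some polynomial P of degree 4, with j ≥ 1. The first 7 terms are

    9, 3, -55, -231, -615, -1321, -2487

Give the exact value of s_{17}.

-86967

1st diffs: -6, -58, -176, -384, -706, -1166.
2nd diffs: -52, -118, -208, -322, -460.
3rd diffs: -66, -90, -114, -138.
4th diffs: -24, -24, -24 (constant).
Newton forward-difference form: s_j = 9 + (-6)·C(j-1,1) + (-52)·C(j-1,2) + (-66)·C(j-1,3) + (-24)·C(j-1,4).
At j = 17: j-1 = 16, so s_{17} = 9 - 96 - 6240 - 36960 - 43680 = -86967.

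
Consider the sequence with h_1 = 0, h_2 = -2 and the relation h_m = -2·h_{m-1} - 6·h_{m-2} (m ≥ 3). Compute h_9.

Applying the relation repeatedly:
h_3 = 4; h_4 = 4; h_5 = -32; h_6 = 40; h_7 = 112; h_8 = -464; h_9 = 256.

256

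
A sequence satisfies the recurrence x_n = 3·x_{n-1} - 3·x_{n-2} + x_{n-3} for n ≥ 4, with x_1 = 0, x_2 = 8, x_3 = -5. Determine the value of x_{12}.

-1067

Compute successive terms:
x_4 = -39  x_5 = -94  x_6 = -170  x_7 = -267  x_8 = -385  x_9 = -524  x_{10} = -684  x_{11} = -865  x_{12} = -1067.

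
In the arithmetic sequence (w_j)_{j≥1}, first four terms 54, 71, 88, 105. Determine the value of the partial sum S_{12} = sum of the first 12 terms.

Common difference d = 17.
w_j = 54 + (j - 1)·17.
w_{12} = 241; S = 12·(54 + 241)/2 = 1770.

1770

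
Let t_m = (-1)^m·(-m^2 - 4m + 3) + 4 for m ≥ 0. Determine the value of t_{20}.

(-1)^20 = 1; -m^2 - 4m + 3 at m=20 is -477; so t_{20} = -473.

-473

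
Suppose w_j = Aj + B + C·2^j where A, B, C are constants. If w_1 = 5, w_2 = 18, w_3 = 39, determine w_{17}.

524365

At j = 1, 2, 3: A + B + 2C = 5; 2A + B + 4C = 18; 3A + B + 8C = 39.
Subtracting the first from the second: A + 2C = 13.
Subtracting the second from the third: A + 4C = 21.
Solving: C = 4, A = 5, then B = -8.
Hence w_{17} = 5·17 + (-8) + 4·131072 = 524365.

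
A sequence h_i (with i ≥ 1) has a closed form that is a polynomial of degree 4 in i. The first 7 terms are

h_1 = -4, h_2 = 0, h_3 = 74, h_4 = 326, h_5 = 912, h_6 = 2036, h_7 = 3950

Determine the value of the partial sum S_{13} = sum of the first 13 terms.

1st diffs: 4, 74, 252, 586, 1124, 1914.
2nd diffs: 70, 178, 334, 538, 790.
3rd diffs: 108, 156, 204, 252.
4th diffs: 48, 48, 48 (constant).
Newton forward-difference form: h_i = -4 + 4·C(i-1,1) + 70·C(i-1,2) + 108·C(i-1,3) + 48·C(i-1,4).
Continuing: …, 6954, 11396, 17672, 26226, …, h_{13} = 52184.
Summing i = 1..13 (13 terms) gives 159276.

159276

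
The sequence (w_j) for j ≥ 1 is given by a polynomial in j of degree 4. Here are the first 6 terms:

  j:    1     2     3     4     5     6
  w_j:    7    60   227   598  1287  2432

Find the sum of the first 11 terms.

62590

1st diffs: 53, 167, 371, 689, 1145.
2nd diffs: 114, 204, 318, 456.
3rd diffs: 90, 114, 138.
4th diffs: 24, 24 (constant).
So w_j = j^4 + 5j^3 + 2j^2 - 3j + 2.
Continuing: …, 4195, 6762, 10343, 15172, …, w_{11} = 21507.
Summing j = 1..11 (11 terms) gives 62590.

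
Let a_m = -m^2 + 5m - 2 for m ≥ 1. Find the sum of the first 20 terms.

-1860

Over m = 1..20: Σm = 210, Σm² = 2870.
Total = (-1)·2870 + (5)·210 + (-2)·20 = -1860.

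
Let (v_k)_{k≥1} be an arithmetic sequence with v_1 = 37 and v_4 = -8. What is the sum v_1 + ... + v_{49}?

Common difference d = (-8 - 37) / (4 - 1) = -15.
v_k = 37 + (k - 1)·(-15).
v_{49} = -683; S = 49·(37 + (-683))/2 = -15827.

-15827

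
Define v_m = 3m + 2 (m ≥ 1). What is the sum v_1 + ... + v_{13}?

Over m = 1..13: Σm = 91.
Total = (3)·91 + (2)·13 = 299.

299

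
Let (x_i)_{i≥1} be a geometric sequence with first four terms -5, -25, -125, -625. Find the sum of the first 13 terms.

-1525878905

Common ratio r = 5.
x_i = (-5)·5^(i-1).
S = (-5)·(5^13 - 1)/(5 - 1) = (-5)·(1220703125 - 1)/(4) = -1525878905.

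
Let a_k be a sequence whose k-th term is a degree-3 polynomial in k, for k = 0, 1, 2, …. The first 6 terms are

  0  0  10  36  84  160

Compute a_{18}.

6426

1st diffs: 0, 10, 26, 48, 76.
2nd diffs: 10, 16, 22, 28.
3rd diffs: 6, 6, 6 (constant).
Newton forward-difference form: a_k = 10·C(k,2) + 6·C(k,3).
At k = 18: k = 18, so a_{18} = 1530 + 4896 = 6426.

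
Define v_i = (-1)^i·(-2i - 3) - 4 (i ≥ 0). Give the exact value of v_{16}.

(-1)^16 = 1; -2i - 3 at i=16 is -35; so v_{16} = -39.

-39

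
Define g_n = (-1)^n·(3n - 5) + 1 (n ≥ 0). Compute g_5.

(-1)^5 = -1; 3n - 5 at n=5 is 10; so g_5 = -9.

-9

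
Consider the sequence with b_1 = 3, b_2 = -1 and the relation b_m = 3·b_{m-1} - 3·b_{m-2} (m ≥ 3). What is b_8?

27

Applying the relation repeatedly:
b_3 = -12; b_4 = -33; b_5 = -63; b_6 = -90; b_7 = -81; b_8 = 27.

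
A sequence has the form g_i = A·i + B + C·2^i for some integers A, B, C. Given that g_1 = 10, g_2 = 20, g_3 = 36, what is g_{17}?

393284

At i = 1, 2, 3: A + B + 2C = 10; 2A + B + 4C = 20; 3A + B + 8C = 36.
Subtracting the first from the second: A + 2C = 10.
Subtracting the second from the third: A + 4C = 16.
Solving: C = 3, A = 4, then B = 0.
Hence g_{17} = 4·17 + 0 + 3·131072 = 393284.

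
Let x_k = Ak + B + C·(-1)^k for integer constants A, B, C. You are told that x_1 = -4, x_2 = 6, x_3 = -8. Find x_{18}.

-26

Plug in k = 1, 2, 3: A + B - C = -4; 2A + B + C = 6; 3A + B - C = -8.
Subtracting the first from the second: A + 2C = 10.
Subtracting the second from the third: A - 2C = -14.
Solving: C = 6, A = -2, then B = 4.
Hence x_{18} = -2·18 + 4 + 6·1 = -26.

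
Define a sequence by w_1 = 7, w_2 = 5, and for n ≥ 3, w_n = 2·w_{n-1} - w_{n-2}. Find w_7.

-5

Compute successive terms:
w_3 = 3  w_4 = 1  w_5 = -1  w_6 = -3  w_7 = -5.
(Characteristic roots are 1 and 1.)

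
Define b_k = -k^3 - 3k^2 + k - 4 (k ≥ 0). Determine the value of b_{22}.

b_{22} = -1·22^3 - 3·22^2 + 1·22 - 4 = -12082.

-12082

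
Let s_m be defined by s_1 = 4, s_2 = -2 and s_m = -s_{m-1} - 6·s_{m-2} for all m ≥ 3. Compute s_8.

2098

Compute successive terms:
s_3 = -22; s_4 = 34; s_5 = 98; s_6 = -302; s_7 = -286; s_8 = 2098.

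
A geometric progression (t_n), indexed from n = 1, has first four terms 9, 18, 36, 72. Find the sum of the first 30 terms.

9663676407

Common ratio r = 2.
t_n = 9·2^(n-1).
S = 9·(2^30 - 1)/(2 - 1) = 9·(1073741824 - 1)/(1) = 9663676407.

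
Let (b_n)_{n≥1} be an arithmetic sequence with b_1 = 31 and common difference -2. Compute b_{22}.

-11

b_n = 31 + (n - 1)·(-2).
b_{22} = 31 + 21·(-2) = -11.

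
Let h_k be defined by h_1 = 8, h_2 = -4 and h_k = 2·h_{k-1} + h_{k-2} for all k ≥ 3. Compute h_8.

Applying the relation repeatedly:
h_3 = 0, h_4 = -4, h_5 = -8, h_6 = -20, h_7 = -48, h_8 = -116.

-116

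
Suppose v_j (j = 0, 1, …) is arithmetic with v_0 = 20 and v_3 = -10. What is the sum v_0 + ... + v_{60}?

-17080

Common difference d = (-10 - 20) / (3 - 0) = -10.
v_j = 20 + (j - 0)·(-10).
v_{60} = -580; S = 61·(20 + (-580))/2 = -17080.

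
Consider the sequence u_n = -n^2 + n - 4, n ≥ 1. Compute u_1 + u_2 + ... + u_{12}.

-620

Over n = 1..12: Σn = 78, Σn² = 650.
Total = (-1)·650 + (1)·78 + (-4)·12 = -620.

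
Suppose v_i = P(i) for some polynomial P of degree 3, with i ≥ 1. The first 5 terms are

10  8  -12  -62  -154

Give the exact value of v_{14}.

1st diffs: -2, -20, -50, -92.
2nd diffs: -18, -30, -42.
3rd diffs: -12, -12 (constant).
So v_i = -2i^3 + 3i^2 + 3i + 6.
Evaluating at i = 14 gives v_{14} = -4852.

-4852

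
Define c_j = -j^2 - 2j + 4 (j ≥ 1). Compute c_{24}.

-620

c_{24} = -1·24^2 - 2·24 + 4 = -620.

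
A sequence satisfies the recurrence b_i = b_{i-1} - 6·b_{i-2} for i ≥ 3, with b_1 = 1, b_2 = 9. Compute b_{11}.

28011

Step forward from the initial values:
b_3 = 3;  b_4 = -51;  b_5 = -69;  b_6 = 237;  b_7 = 651;  b_8 = -771;  b_9 = -4677;  b_{10} = -51;  b_{11} = 28011.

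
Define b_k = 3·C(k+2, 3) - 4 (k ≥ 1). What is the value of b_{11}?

C(13, 3) = 286, so b_{11} = 854.

854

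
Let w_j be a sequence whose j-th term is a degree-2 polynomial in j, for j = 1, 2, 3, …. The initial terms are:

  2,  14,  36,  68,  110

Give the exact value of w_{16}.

1st diffs: 12, 22, 32, 42.
2nd diffs: 10, 10, 10 (constant).
So w_j = 5j^2 - 3j.
Evaluating at j = 16 gives w_{16} = 1232.

1232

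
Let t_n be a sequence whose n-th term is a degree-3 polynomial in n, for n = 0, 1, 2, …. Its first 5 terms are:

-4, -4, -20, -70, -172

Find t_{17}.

-14420

1st diffs: 0, -16, -50, -102.
2nd diffs: -16, -34, -52.
3rd diffs: -18, -18 (constant).
Newton forward-difference form: t_n = -4 + (-16)·C(n,2) + (-18)·C(n,3).
At n = 17: n = 17, so t_{17} = -4 - 2176 - 12240 = -14420.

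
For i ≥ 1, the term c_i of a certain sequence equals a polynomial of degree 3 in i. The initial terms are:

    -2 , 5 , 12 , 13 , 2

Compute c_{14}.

-1627

1st diffs: 7, 7, 1, -11.
2nd diffs: 0, -6, -12.
3rd diffs: -6, -6 (constant).
So c_i = -i^3 + 6i^2 - 4i - 3.
Evaluating at i = 14 gives c_{14} = -1627.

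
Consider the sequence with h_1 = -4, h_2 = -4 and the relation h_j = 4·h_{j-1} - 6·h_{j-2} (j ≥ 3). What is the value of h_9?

Applying the relation repeatedly:
h_3 = 8;  h_4 = 56;  h_5 = 176;  h_6 = 368;  h_7 = 416;  h_8 = -544;  h_9 = -4672.

-4672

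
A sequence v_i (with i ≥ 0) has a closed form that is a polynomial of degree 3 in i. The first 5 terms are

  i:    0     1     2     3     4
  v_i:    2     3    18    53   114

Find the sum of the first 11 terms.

1st diffs: 1, 15, 35, 61.
2nd diffs: 14, 20, 26.
3rd diffs: 6, 6 (constant).
Newton forward-difference form: v_i = 2 + 1·C(i,1) + 14·C(i,2) + 6·C(i,3).
Continuing: …, 207, 338, 513, 738, …, v_{10} = 1362.
Summing i = 0..10 (11 terms) gives 4367.

4367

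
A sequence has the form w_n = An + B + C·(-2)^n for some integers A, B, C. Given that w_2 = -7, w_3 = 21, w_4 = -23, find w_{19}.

1048645

The three given values yield: 2A + B + 4C = -7; 3A + B - 8C = 21; 4A + B + 16C = -23.
Subtracting the first from the second: A - 12C = 28.
Subtracting the second from the third: A + 24C = -44.
Solving: C = -2, A = 4, then B = -7.
So w_n = 4·n + (-7) + (-2)·(-2)^n; at n=19 this is 1048645.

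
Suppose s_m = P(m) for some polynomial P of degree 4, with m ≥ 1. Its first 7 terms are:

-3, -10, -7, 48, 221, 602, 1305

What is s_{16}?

52812

1st diffs: -7, 3, 55, 173, 381, 703.
2nd diffs: 10, 52, 118, 208, 322.
3rd diffs: 42, 66, 90, 114.
4th diffs: 24, 24, 24 (constant).
Newton forward-difference form: s_m = -3 + (-7)·C(m-1,1) + 10·C(m-1,2) + 42·C(m-1,3) + 24·C(m-1,4).
At m = 16: m-1 = 15, so s_{16} = -3 - 105 + 1050 + 19110 + 32760 = 52812.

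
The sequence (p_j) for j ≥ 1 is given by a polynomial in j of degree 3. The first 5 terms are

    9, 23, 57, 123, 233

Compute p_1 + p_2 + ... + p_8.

2424

1st diffs: 14, 34, 66, 110.
2nd diffs: 20, 32, 44.
3rd diffs: 12, 12 (constant).
Newton forward-difference form: p_j = 9 + 14·C(j-1,1) + 20·C(j-1,2) + 12·C(j-1,3).
Continuing: 399, 633, 947.
Summing j = 1..8 (8 terms) gives 2424.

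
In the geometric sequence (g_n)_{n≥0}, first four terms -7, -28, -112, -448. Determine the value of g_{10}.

-7340032

Common ratio r = 4.
g_n = (-7)·4^(n-0).
g_{10} = (-7)·4^10 = -7340032.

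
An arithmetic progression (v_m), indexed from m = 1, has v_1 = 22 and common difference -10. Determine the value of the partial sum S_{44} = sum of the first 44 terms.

-8492

v_m = 22 + (m - 1)·(-10).
v_{44} = -408; S = 44·(22 + (-408))/2 = -8492.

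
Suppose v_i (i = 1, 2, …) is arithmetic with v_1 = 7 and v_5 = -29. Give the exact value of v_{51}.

-443

Common difference d = (-29 - 7) / (5 - 1) = -9.
v_i = 7 + (i - 1)·(-9).
v_{51} = 7 + 50·(-9) = -443.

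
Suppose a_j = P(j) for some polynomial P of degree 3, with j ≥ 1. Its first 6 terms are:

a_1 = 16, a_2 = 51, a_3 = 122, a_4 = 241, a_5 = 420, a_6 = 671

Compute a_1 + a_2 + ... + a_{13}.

1st diffs: 35, 71, 119, 179, 251.
2nd diffs: 36, 48, 60, 72.
3rd diffs: 12, 12, 12 (constant).
Newton forward-difference form: a_j = 16 + 35·C(j-1,1) + 36·C(j-1,2) + 12·C(j-1,3).
Continuing: …, 1006, 1437, 1976, 2635, …, a_{13} = 5452.
Summing j = 1..13 (13 terms) gives 21814.

21814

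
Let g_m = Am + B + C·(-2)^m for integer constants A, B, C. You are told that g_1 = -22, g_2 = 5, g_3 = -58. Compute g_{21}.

At m = 1, 2, 3: A + B - 2C = -22; 2A + B + 4C = 5; 3A + B - 8C = -58.
Subtracting the first from the second: A + 6C = 27.
Subtracting the second from the third: A - 12C = -63.
Solving: C = 5, A = -3, then B = -9.
Hence g_{21} = -3·21 + (-9) + 5·(-2097152) = -10485832.

-10485832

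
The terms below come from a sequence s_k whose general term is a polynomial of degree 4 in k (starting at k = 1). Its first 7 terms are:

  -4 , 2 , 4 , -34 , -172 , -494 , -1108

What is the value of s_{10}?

-6142

1st diffs: 6, 2, -38, -138, -322, -614.
2nd diffs: -4, -40, -100, -184, -292.
3rd diffs: -36, -60, -84, -108.
4th diffs: -24, -24, -24 (constant).
So s_k = -k^4 + 4k^3 - k^2 - 4k - 2.
Evaluating at k = 10 gives s_{10} = -6142.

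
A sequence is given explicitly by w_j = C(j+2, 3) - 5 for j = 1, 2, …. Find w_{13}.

C(15, 3) = 455, so w_{13} = 450.

450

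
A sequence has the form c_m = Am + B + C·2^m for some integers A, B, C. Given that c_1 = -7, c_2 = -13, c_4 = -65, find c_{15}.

-163781

Write the equations: A + B + 2C = -7; 2A + B + 4C = -13; 4A + B + 16C = -65.
Subtracting the first from the second: A + 2C = -6.
Subtracting the second from the third: 2A + 12C = -52.
Solving: C = -5, A = 4, then B = -1.
So c_m = 4·m + (-1) + (-5)·2^m; at m=15 this is -163781.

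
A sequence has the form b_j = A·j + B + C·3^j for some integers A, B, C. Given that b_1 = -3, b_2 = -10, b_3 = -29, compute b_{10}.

Write the equations: A + B + 3C = -3; 2A + B + 9C = -10; 3A + B + 27C = -29.
Subtracting the first from the second: A + 6C = -7.
Subtracting the second from the third: A + 18C = -19.
Solving: C = -1, A = -1, then B = 1.
So b_j = -1·j + 1 + (-1)·3^j; at j=10 this is -59058.

-59058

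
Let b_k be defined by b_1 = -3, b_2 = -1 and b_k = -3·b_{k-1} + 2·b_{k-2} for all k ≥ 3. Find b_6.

Compute successive terms:
b_3 = -3, b_4 = 7, b_5 = -27, b_6 = 95.

95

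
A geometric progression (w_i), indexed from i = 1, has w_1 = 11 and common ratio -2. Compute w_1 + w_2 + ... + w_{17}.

w_i = 11·(-2)^(i-1).
S = 11·((-2)^17 - 1)/(-2 - 1) = 11·(-131072 - 1)/(-3) = 480601.

480601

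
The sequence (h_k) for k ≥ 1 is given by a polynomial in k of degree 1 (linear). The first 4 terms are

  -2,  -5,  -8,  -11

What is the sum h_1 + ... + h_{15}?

1st diffs: -3, -3, -3 (constant).
So h_k = -3k + 1.
Continuing: …, -14, -17, -20, -23, …, h_{15} = -44.
Summing k = 1..15 (15 terms) gives -345.

-345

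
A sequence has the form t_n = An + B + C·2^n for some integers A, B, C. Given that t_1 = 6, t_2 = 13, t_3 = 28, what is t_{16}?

Plug in n = 1, 2, 3: A + B + 2C = 6; 2A + B + 4C = 13; 3A + B + 8C = 28.
Subtracting the first from the second: A + 2C = 7.
Subtracting the second from the third: A + 4C = 15.
Solving: C = 4, A = -1, then B = -1.
So t_n = -1·n + (-1) + 4·2^n; at n=16 this is 262127.

262127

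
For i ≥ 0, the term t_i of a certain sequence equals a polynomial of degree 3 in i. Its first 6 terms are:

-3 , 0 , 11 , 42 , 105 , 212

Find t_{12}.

1st diffs: 3, 11, 31, 63, 107.
2nd diffs: 8, 20, 32, 44.
3rd diffs: 12, 12, 12 (constant).
Newton forward-difference form: t_i = -3 + 3·C(i,1) + 8·C(i,2) + 12·C(i,3).
At i = 12: i = 12, so t_{12} = -3 + 36 + 528 + 2640 = 3201.

3201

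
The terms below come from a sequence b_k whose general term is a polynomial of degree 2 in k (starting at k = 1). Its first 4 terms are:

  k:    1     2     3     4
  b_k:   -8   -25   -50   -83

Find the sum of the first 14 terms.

1st diffs: -17, -25, -33.
2nd diffs: -8, -8 (constant).
Newton forward-difference form: b_k = -8 + (-17)·C(k-1,1) + (-8)·C(k-1,2).
Continuing: …, -124, -173, -230, -295, …, b_{14} = -853.
Summing k = 1..14 (14 terms) gives -4571.

-4571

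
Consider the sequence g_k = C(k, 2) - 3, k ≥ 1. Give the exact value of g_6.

C(6, 2) = 15, so g_6 = 12.

12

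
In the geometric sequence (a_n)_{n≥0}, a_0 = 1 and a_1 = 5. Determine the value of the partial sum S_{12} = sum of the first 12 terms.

Common ratio r = 5.
a_n = 1·5^(n-0).
S = 1·(5^12 - 1)/(5 - 1) = 1·(244140625 - 1)/(4) = 61035156.

61035156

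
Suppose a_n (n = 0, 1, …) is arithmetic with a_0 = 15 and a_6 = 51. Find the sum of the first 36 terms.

Common difference d = (51 - 15) / (6 - 0) = 6.
a_n = 15 + (n - 0)·6.
a_{35} = 225; S = 36·(15 + 225)/2 = 4320.

4320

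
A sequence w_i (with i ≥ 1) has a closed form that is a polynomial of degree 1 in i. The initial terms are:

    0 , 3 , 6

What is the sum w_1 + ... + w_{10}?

135

1st diffs: 3, 3 (constant).
So w_i = 3i - 3.
Continuing: …, 9, 12, 15, 18, …, w_{10} = 27.
Summing i = 1..10 (10 terms) gives 135.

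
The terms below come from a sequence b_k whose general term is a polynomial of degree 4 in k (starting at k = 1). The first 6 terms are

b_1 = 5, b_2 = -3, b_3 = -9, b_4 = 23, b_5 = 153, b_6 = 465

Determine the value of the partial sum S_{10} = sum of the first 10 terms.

1st diffs: -8, -6, 32, 130, 312.
2nd diffs: 2, 38, 98, 182.
3rd diffs: 36, 60, 84.
4th diffs: 24, 24 (constant).
Newton forward-difference form: b_k = 5 + (-8)·C(k-1,1) + 2·C(k-1,2) + 36·C(k-1,3) + 24·C(k-1,4).
Continuing: 1067, 2091, 3693, 6053.
Summing k = 1..10 (10 terms) gives 13538.

13538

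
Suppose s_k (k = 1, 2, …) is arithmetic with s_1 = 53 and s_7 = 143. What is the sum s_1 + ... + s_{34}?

10217

Common difference d = (143 - 53) / (7 - 1) = 15.
s_k = 53 + (k - 1)·15.
s_{34} = 548; S = 34·(53 + 548)/2 = 10217.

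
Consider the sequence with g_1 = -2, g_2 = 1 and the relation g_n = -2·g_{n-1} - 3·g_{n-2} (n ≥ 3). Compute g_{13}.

-1118

g_3 = 4;  g_4 = -11;  g_5 = 10;  …;  g_{10} = -263;  g_{11} = 460;  g_{12} = -131;  g_{13} = -1118.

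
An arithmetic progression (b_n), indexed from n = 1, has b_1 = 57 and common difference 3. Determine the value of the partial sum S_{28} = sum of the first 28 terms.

2730

b_n = 57 + (n - 1)·3.
b_{28} = 138; S = 28·(57 + 138)/2 = 2730.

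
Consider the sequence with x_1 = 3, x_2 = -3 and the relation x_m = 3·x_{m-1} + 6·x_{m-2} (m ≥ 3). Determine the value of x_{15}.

x_3 = 9;  x_4 = 9;  x_5 = 81;  …;  x_{12} = 2170233;  x_{13} = 9489393;  x_{14} = 41489577;  x_{15} = 181405089.

181405089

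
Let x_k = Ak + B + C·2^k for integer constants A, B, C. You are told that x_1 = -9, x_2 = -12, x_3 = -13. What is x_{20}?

Plug in k = 1, 2, 3: A + B + 2C = -9; 2A + B + 4C = -12; 3A + B + 8C = -13.
Subtracting the first from the second: A + 2C = -3.
Subtracting the second from the third: A + 4C = -1.
Solving: C = 1, A = -5, then B = -6.
So x_k = -5·k + (-6) + 1·2^k; at k=20 this is 1048470.

1048470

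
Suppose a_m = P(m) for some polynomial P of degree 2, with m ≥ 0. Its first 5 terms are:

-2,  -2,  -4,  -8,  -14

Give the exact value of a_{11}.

1st diffs: 0, -2, -4, -6.
2nd diffs: -2, -2, -2 (constant).
Newton forward-difference form: a_m = -2 + (-2)·C(m,2).
At m = 11: m = 11, so a_{11} = -2 - 110 = -112.

-112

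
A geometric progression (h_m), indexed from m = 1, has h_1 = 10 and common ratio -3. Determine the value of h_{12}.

-1771470

h_m = 10·(-3)^(m-1).
h_{12} = 10·(-3)^11 = -1771470.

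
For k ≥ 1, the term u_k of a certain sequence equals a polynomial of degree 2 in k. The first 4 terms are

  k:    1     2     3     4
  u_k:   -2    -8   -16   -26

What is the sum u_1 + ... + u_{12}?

-860

1st diffs: -6, -8, -10.
2nd diffs: -2, -2 (constant).
Newton forward-difference form: u_k = -2 + (-6)·C(k-1,1) + (-2)·C(k-1,2).
Continuing: …, -38, -52, -68, -86, …, u_{12} = -178.
Summing k = 1..12 (12 terms) gives -860.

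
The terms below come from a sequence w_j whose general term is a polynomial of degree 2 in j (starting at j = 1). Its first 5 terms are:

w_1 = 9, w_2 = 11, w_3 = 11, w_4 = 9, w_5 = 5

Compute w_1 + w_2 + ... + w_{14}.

1st diffs: 2, 0, -2, -4.
2nd diffs: -2, -2, -2 (constant).
Newton forward-difference form: w_j = 9 + 2·C(j-1,1) + (-2)·C(j-1,2).
Continuing: …, -1, -9, -19, -31, …, w_{14} = -121.
Summing j = 1..14 (14 terms) gives -420.

-420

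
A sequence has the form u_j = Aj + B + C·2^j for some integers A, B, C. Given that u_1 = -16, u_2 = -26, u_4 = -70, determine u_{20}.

At j = 1, 2, 4: A + B + 2C = -16; 2A + B + 4C = -26; 4A + B + 16C = -70.
Subtracting the first from the second: A + 2C = -10.
Subtracting the second from the third: 2A + 12C = -44.
Solving: C = -3, A = -4, then B = -6.
Therefore u_{20} = -80 + (-6) + (-3)·1048576 = -3145814.

-3145814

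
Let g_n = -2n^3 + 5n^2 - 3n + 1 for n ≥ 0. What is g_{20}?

-14059

g_{20} = -2·20^3 + 5·20^2 - 3·20 + 1 = -14059.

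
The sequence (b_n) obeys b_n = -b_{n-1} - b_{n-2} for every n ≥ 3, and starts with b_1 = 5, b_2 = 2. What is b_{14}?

Compute successive terms:
b_3 = -7, b_4 = 5, b_5 = 2, …, b_{11} = 2, b_{12} = -7, b_{13} = 5, b_{14} = 2.

2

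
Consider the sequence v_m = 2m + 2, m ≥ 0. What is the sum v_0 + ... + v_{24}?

650

Over m = 0..24: Σm = 300.
Total = (2)·300 + (2)·25 = 650.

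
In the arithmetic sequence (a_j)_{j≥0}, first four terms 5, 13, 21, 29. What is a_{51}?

Common difference d = 8.
a_j = 5 + (j - 0)·8.
a_{51} = 5 + 51·8 = 413.

413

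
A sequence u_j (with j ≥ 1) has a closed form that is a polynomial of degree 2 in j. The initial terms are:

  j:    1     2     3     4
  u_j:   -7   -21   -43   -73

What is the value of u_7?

1st diffs: -14, -22, -30.
2nd diffs: -8, -8 (constant).
Newton forward-difference form: u_j = -7 + (-14)·C(j-1,1) + (-8)·C(j-1,2).
At j = 7: j-1 = 6, so u_7 = -7 - 84 - 120 = -211.

-211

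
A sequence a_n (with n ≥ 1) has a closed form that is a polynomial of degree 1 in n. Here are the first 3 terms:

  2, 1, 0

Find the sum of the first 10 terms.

-25

1st diffs: -1, -1 (constant).
So a_n = -n + 3.
Continuing: …, -1, -2, -3, -4, …, a_{10} = -7.
Summing n = 1..10 (10 terms) gives -25.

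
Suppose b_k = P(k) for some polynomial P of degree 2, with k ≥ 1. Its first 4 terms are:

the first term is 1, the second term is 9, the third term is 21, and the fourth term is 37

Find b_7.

109

1st diffs: 8, 12, 16.
2nd diffs: 4, 4 (constant).
Newton forward-difference form: b_k = 1 + 8·C(k-1,1) + 4·C(k-1,2).
At k = 7: k-1 = 6, so b_7 = 1 + 48 + 60 = 109.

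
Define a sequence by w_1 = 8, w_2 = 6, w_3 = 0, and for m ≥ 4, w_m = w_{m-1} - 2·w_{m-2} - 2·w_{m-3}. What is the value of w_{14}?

4568

Applying the relation repeatedly:
w_4 = -28, w_5 = -40, w_6 = 16, …, w_{11} = -968, w_{12} = 984, w_{13} = 4600, w_{14} = 4568.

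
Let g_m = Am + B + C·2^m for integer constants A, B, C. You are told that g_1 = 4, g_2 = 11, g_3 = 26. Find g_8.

1013

At m = 1, 2, 3: A + B + 2C = 4; 2A + B + 4C = 11; 3A + B + 8C = 26.
Subtracting the first from the second: A + 2C = 7.
Subtracting the second from the third: A + 4C = 15.
Solving: C = 4, A = -1, then B = -3.
Therefore g_8 = -8 + (-3) + 4·256 = 1013.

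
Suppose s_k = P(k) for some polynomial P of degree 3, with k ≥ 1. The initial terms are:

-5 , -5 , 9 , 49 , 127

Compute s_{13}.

3559

1st diffs: 0, 14, 40, 78.
2nd diffs: 14, 26, 38.
3rd diffs: 12, 12 (constant).
Newton forward-difference form: s_k = -5 + 14·C(k-1,2) + 12·C(k-1,3).
At k = 13: k-1 = 12, so s_{13} = -5 + 924 + 2640 = 3559.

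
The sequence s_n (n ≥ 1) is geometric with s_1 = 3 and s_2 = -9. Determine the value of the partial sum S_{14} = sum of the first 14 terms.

-3587226

Common ratio r = -3.
s_n = 3·(-3)^(n-1).
S = 3·((-3)^14 - 1)/(-3 - 1) = 3·(4782969 - 1)/(-4) = -3587226.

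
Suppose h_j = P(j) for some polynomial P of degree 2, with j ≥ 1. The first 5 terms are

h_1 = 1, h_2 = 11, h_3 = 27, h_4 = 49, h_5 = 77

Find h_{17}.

881

1st diffs: 10, 16, 22, 28.
2nd diffs: 6, 6, 6 (constant).
So h_j = 3j^2 + j - 3.
Evaluating at j = 17 gives h_{17} = 881.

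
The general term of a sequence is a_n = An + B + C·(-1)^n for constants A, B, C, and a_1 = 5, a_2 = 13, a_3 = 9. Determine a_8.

25

Write the equations: A + B - C = 5; 2A + B + C = 13; 3A + B - C = 9.
Subtracting the first from the second: A + 2C = 8.
Subtracting the second from the third: A - 2C = -4.
Solving: C = 3, A = 2, then B = 6.
Hence a_8 = 2·8 + 6 + 3·1 = 25.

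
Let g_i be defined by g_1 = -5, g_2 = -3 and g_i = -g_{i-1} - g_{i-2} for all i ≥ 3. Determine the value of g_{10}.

-5

Iterate the recurrence:
g_3 = 8;  g_4 = -5;  g_5 = -3;  g_6 = 8;  g_7 = -5;  g_8 = -3;  g_9 = 8;  g_{10} = -5.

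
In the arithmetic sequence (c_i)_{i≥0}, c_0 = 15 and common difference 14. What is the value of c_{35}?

c_i = 15 + (i - 0)·14.
c_{35} = 15 + 35·14 = 505.

505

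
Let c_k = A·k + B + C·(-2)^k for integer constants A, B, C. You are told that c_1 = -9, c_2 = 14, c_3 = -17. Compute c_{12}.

Plug in k = 1, 2, 3: A + B - 2C = -9; 2A + B + 4C = 14; 3A + B - 8C = -17.
Subtracting the first from the second: A + 6C = 23.
Subtracting the second from the third: A - 12C = -31.
Solving: C = 3, A = 5, then B = -8.
Therefore c_{12} = 60 + (-8) + 3·4096 = 12340.

12340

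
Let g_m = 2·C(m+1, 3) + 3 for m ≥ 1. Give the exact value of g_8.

171

C(9, 3) = 84, so g_8 = 171.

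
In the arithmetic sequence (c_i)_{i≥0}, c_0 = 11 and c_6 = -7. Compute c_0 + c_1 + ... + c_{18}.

Common difference d = (-7 - 11) / (6 - 0) = -3.
c_i = 11 + (i - 0)·(-3).
c_{18} = -43; S = 19·(11 + (-43))/2 = -304.

-304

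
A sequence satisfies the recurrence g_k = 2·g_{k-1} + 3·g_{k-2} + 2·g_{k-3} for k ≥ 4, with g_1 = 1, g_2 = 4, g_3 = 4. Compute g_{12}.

Iterate the recurrence:
g_4 = 22  g_5 = 64  g_6 = 202  g_7 = 640  g_8 = 2014  g_9 = 6352  g_{10} = 20026  g_{11} = 63136  g_{12} = 199054.

199054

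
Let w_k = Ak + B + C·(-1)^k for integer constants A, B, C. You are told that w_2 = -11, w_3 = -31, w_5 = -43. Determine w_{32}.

Write the equations: 2A + B + C = -11; 3A + B - C = -31; 5A + B - C = -43.
Subtracting the first from the second: A - 2C = -20.
Subtracting the second from the third: 2A = -12.
Solving: C = 7, A = -6, then B = -6.
Therefore w_{32} = -192 + (-6) + 7·1 = -191.

-191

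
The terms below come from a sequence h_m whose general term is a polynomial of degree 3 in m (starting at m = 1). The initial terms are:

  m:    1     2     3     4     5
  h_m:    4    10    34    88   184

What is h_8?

1st diffs: 6, 24, 54, 96.
2nd diffs: 18, 30, 42.
3rd diffs: 12, 12 (constant).
Newton forward-difference form: h_m = 4 + 6·C(m-1,1) + 18·C(m-1,2) + 12·C(m-1,3).
At m = 8: m-1 = 7, so h_8 = 4 + 42 + 378 + 420 = 844.

844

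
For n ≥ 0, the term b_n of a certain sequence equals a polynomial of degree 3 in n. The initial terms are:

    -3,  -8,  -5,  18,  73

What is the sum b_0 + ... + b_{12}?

1st diffs: -5, 3, 23, 55.
2nd diffs: 8, 20, 32.
3rd diffs: 12, 12 (constant).
Newton forward-difference form: b_n = -3 + (-5)·C(n,1) + 8·C(n,2) + 12·C(n,3).
Continuing: …, 172, 327, 550, 853, …, b_{12} = 3105.
Summing n = 0..12 (13 terms) gives 10439.

10439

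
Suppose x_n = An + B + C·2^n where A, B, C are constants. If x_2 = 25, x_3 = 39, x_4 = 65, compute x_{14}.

49189

At n = 2, 3, 4: 2A + B + 4C = 25; 3A + B + 8C = 39; 4A + B + 16C = 65.
Subtracting the first from the second: A + 4C = 14.
Subtracting the second from the third: A + 8C = 26.
Solving: C = 3, A = 2, then B = 9.
So x_n = 2·n + 9 + 3·2^n; at n=14 this is 49189.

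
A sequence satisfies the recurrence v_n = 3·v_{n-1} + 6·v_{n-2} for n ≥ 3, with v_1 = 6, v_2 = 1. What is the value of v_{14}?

Step forward from the initial values:
v_3 = 39  v_4 = 123  v_5 = 603  …  v_{11} = 4104027  v_{12} = 17943363  v_{13} = 78454251  v_{14} = 343022931.

343022931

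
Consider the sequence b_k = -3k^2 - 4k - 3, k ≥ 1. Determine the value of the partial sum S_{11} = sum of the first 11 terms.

-1815

Over k = 1..11: Σk = 66, Σk² = 506.
Total = (-3)·506 + (-4)·66 + (-3)·11 = -1815.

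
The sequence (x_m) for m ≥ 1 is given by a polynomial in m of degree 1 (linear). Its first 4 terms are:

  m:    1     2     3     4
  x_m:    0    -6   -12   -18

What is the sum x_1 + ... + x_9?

-216

1st diffs: -6, -6, -6 (constant).
So x_m = -6m + 6.
Continuing: …, -24, -30, -36, -42, …, x_9 = -48.
Summing m = 1..9 (9 terms) gives -216.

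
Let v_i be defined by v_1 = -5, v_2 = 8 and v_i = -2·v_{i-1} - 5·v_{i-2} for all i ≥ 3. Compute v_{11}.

Compute successive terms:
v_3 = 9;  v_4 = -58;  v_5 = 71;  v_6 = 148;  v_7 = -651;  v_8 = 562;  v_9 = 2131;  v_{10} = -7072;  v_{11} = 3489.

3489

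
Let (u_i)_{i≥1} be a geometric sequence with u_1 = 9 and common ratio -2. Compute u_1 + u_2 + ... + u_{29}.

u_i = 9·(-2)^(i-1).
S = 9·((-2)^29 - 1)/(-2 - 1) = 9·(-536870912 - 1)/(-3) = 1610612739.

1610612739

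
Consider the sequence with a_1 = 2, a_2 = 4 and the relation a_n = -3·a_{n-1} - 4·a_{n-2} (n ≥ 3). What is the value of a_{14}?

17644

Compute successive terms:
a_3 = -20, a_4 = 44, a_5 = -52, …, a_{11} = -3188, a_{12} = 11180, a_{13} = -20788, a_{14} = 17644.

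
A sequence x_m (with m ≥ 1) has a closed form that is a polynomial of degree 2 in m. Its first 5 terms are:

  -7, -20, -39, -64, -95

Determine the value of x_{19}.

-1159

1st diffs: -13, -19, -25, -31.
2nd diffs: -6, -6, -6 (constant).
Newton forward-difference form: x_m = -7 + (-13)·C(m-1,1) + (-6)·C(m-1,2).
At m = 19: m-1 = 18, so x_{19} = -7 - 234 - 918 = -1159.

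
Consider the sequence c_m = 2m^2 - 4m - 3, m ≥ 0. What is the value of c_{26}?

1245

c_{26} = 2·26^2 - 4·26 - 3 = 1245.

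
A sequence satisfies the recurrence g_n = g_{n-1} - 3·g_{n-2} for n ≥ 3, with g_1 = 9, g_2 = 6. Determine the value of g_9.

Compute successive terms:
g_3 = -21  g_4 = -39  g_5 = 24  g_6 = 141  g_7 = 69  g_8 = -354  g_9 = -561.

-561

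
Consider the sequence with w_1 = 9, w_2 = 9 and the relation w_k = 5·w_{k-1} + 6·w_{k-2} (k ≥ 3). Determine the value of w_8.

Iterate the recurrence:
w_3 = 99  w_4 = 549  w_5 = 3339  w_6 = 19989  w_7 = 119979  w_8 = 719829.
(Characteristic roots are 6 and -1.)

719829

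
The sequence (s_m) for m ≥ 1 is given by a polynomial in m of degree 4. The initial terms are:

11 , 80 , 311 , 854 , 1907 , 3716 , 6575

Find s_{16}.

1st diffs: 69, 231, 543, 1053, 1809, 2859.
2nd diffs: 162, 312, 510, 756, 1050.
3rd diffs: 150, 198, 246, 294.
4th diffs: 48, 48, 48 (constant).
Newton forward-difference form: s_m = 11 + 69·C(m-1,1) + 162·C(m-1,2) + 150·C(m-1,3) + 48·C(m-1,4).
At m = 16: m-1 = 15, so s_{16} = 11 + 1035 + 17010 + 68250 + 65520 = 151826.

151826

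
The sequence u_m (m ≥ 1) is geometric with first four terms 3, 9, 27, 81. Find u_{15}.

14348907

Common ratio r = 3.
u_m = 3·3^(m-1).
u_{15} = 3·3^14 = 14348907.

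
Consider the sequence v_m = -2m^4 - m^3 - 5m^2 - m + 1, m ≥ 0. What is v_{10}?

v_{10} = -2·10^4 - 1·10^3 - 5·10^2 - 1·10 + 1 = -21509.

-21509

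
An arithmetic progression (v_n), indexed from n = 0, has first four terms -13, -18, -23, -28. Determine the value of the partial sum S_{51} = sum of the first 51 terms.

-7038

Common difference d = -5.
v_n = -13 + (n - 0)·(-5).
v_{50} = -263; S = 51·(-13 + (-263))/2 = -7038.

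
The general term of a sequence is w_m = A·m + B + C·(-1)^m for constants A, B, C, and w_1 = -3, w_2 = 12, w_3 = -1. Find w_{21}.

The three given values yield: A + B - C = -3; 2A + B + C = 12; 3A + B - C = -1.
Subtracting the first from the second: A + 2C = 15.
Subtracting the second from the third: A - 2C = -13.
Solving: C = 7, A = 1, then B = 3.
Therefore w_{21} = 21 + 3 + 7·(-1) = 17.

17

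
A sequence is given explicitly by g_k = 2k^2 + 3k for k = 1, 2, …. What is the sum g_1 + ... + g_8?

516

Over k = 1..8: Σk = 36, Σk² = 204.
Total = (2)·204 + (3)·36 = 516.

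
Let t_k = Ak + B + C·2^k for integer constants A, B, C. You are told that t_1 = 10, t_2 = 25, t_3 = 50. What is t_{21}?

Write the equations: A + B + 2C = 10; 2A + B + 4C = 25; 3A + B + 8C = 50.
Subtracting the first from the second: A + 2C = 15.
Subtracting the second from the third: A + 4C = 25.
Solving: C = 5, A = 5, then B = -5.
Therefore t_{21} = 105 + (-5) + 5·2097152 = 10485860.

10485860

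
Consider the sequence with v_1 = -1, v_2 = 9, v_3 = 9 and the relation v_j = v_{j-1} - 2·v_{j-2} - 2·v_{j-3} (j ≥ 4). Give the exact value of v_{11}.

Iterate the recurrence:
v_4 = -7, v_5 = -43, v_6 = -47, v_7 = 53, v_8 = 233, v_9 = 221, v_{10} = -351, v_{11} = -1259.

-1259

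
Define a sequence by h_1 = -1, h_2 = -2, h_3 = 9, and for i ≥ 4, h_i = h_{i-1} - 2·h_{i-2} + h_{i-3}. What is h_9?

Compute successive terms:
h_4 = 12;  h_5 = -8;  h_6 = -23;  h_7 = 5;  h_8 = 43;  h_9 = 10.

10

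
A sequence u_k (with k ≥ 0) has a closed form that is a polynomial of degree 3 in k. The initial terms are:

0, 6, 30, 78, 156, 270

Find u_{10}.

1st diffs: 6, 24, 48, 78, 114.
2nd diffs: 18, 24, 30, 36.
3rd diffs: 6, 6, 6 (constant).
So u_k = k^3 + 6k^2 - k.
Evaluating at k = 10 gives u_{10} = 1590.

1590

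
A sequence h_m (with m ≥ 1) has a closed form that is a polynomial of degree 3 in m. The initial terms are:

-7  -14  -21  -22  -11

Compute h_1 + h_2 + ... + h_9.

1st diffs: -7, -7, -1, 11.
2nd diffs: 0, 6, 12.
3rd diffs: 6, 6 (constant).
Newton forward-difference form: h_m = -7 + (-7)·C(m-1,1) + 6·C(m-1,3).
Continuing: 18, 71, 154, 273.
Summing m = 1..9 (9 terms) gives 441.

441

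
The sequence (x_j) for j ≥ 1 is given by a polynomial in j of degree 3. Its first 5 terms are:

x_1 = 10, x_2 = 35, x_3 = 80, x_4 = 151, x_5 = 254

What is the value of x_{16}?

5215

1st diffs: 25, 45, 71, 103.
2nd diffs: 20, 26, 32.
3rd diffs: 6, 6 (constant).
Newton forward-difference form: x_j = 10 + 25·C(j-1,1) + 20·C(j-1,2) + 6·C(j-1,3).
At j = 16: j-1 = 15, so x_{16} = 10 + 375 + 2100 + 2730 = 5215.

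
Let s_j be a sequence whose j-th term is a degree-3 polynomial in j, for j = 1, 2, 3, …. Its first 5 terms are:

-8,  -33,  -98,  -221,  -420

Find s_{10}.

1st diffs: -25, -65, -123, -199.
2nd diffs: -40, -58, -76.
3rd diffs: -18, -18 (constant).
So s_j = -3j^3 - 2j^2 + 2j - 5.
Evaluating at j = 10 gives s_{10} = -3185.

-3185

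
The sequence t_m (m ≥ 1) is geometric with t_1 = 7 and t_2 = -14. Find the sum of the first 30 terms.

Common ratio r = -2.
t_m = 7·(-2)^(m-1).
S = 7·((-2)^30 - 1)/(-2 - 1) = 7·(1073741824 - 1)/(-3) = -2505397587.

-2505397587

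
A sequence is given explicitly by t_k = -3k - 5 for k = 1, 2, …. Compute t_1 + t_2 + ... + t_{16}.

-488

Over k = 1..16: Σk = 136.
Total = (-3)·136 + (-5)·16 = -488.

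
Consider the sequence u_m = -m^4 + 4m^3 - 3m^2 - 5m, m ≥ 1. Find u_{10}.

u_{10} = -1·10^4 + 4·10^3 - 3·10^2 - 5·10 = -6350.

-6350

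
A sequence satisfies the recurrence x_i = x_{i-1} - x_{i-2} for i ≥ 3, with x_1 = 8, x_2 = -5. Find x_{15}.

-13

Applying the relation repeatedly:
x_3 = -13, x_4 = -8, x_5 = 5, …, x_{12} = 13, x_{13} = 8, x_{14} = -5, x_{15} = -13.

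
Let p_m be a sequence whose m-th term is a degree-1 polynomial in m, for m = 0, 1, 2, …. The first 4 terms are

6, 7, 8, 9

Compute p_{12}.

18

1st diffs: 1, 1, 1 (constant).
So p_m = m + 6.
Evaluating at m = 12 gives p_{12} = 18.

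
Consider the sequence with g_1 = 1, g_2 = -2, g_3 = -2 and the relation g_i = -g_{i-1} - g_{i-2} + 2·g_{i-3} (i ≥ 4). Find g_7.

22

Iterate the recurrence:
g_4 = 6;  g_5 = -8;  g_6 = -2;  g_7 = 22.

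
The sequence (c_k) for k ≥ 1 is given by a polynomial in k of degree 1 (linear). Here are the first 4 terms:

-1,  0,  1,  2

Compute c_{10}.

8

1st diffs: 1, 1, 1 (constant).
So c_k = k - 2.
Evaluating at k = 10 gives c_{10} = 8.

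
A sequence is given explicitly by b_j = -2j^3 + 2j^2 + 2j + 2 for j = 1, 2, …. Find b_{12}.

-3142

b_{12} = -2·12^3 + 2·12^2 + 2·12 + 2 = -3142.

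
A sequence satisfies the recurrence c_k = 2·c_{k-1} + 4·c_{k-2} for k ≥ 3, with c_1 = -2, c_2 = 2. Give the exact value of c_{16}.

Iterate the recurrence:
c_3 = -4, c_4 = 0, c_5 = -16, …, c_{13} = -139264, c_{14} = -450560, c_{15} = -1458176, c_{16} = -4718592.

-4718592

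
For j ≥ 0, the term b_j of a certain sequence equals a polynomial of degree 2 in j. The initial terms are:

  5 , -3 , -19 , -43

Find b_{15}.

1st diffs: -8, -16, -24.
2nd diffs: -8, -8 (constant).
Newton forward-difference form: b_j = 5 + (-8)·C(j,1) + (-8)·C(j,2).
At j = 15: j = 15, so b_{15} = 5 - 120 - 840 = -955.

-955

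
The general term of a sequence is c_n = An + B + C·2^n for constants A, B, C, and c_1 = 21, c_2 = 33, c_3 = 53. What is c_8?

1065

Plug in n = 1, 2, 3: A + B + 2C = 21; 2A + B + 4C = 33; 3A + B + 8C = 53.
Subtracting the first from the second: A + 2C = 12.
Subtracting the second from the third: A + 4C = 20.
Solving: C = 4, A = 4, then B = 9.
Therefore c_8 = 32 + 9 + 4·256 = 1065.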